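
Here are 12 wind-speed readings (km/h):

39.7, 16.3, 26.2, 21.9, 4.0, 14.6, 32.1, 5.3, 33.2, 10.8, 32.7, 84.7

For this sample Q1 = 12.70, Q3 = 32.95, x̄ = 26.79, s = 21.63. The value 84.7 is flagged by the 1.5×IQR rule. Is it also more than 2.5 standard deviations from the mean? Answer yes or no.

z = (84.7 − 26.79) / 21.63 = 2.68.
|z| = 2.68 > 2.5.

yes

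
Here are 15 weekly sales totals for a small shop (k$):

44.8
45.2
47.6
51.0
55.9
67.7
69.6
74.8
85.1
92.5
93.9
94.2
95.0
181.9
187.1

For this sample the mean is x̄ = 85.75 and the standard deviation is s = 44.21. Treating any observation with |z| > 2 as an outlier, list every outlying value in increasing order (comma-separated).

Cutoffs at x̄ ± 2s: 85.75 ± 2·44.21 = [-2.67, 174.17].
181.9: z = 2.17, |z| > 2 → outlier.
187.1: z = 2.29, |z| > 2 → outlier.
Every other value lies within [-2.67, 174.17].

181.9, 187.1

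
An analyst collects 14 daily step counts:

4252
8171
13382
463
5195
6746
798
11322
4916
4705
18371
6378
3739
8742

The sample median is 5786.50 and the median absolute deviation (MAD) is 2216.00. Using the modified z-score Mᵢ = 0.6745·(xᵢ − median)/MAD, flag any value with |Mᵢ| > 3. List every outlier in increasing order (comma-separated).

18371

|Mᵢ| > 3 ⇔ |xᵢ − 5786.50| > 3·2216.00/0.6745 = 9856.19.
So outliers lie outside [-4069.69, 15642.69].
18371: M = 3.83 → outlier.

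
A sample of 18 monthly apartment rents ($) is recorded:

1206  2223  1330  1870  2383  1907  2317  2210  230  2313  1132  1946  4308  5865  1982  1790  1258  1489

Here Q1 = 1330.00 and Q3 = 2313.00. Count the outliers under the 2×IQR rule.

IQR = 983.00; fences at 1330.00 − 1966.00 = -636.00 and 2313.00 + 1966.00 = 4279.00.
Outside the cutoffs: 4308, 5865.

2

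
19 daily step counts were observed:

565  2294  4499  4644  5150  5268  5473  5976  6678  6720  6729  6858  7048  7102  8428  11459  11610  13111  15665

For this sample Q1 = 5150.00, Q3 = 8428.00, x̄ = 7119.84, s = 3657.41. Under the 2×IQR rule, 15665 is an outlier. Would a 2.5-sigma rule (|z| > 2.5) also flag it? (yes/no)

no

z = (15665 − 7119.84) / 3657.41 = 2.34.
|z| = 2.34 ≤ 2.5.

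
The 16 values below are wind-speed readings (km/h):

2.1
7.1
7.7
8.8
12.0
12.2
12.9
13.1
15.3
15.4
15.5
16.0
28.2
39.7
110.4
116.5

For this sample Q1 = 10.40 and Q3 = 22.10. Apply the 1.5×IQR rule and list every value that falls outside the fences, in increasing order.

IQR = Q3 − Q1 = 22.10 − 10.40 = 11.70.
Lower fence = Q1 − 1.5·IQR = 10.40 − 17.55 = -7.15.
Upper fence = Q3 + 1.5·IQR = 22.10 + 17.55 = 39.65.
39.7 > 39.65 → outlier.
110.4 > 39.65 → outlier.
116.5 > 39.65 → outlier.
All remaining values lie within [-7.15, 39.65].

39.7, 110.4, 116.5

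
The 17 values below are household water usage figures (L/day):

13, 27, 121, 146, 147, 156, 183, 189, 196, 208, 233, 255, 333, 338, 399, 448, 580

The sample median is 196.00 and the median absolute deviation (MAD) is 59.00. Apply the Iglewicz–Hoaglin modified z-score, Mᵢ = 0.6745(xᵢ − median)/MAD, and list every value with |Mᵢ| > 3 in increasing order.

580

|Mᵢ| > 3 ⇔ |xᵢ − 196.00| > 3·59.00/0.6745 = 262.42.
So outliers lie outside [-66.42, 458.42].
580: M = 4.39 → outlier.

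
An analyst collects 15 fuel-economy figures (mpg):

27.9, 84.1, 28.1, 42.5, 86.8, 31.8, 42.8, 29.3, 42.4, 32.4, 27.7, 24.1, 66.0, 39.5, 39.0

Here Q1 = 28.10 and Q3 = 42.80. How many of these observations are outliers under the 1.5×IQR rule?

IQR = 14.70; fences at 28.10 − 22.05 = 6.05 and 42.80 + 22.05 = 64.85.
Outside the cutoffs: 66.0, 84.1, 86.8.

3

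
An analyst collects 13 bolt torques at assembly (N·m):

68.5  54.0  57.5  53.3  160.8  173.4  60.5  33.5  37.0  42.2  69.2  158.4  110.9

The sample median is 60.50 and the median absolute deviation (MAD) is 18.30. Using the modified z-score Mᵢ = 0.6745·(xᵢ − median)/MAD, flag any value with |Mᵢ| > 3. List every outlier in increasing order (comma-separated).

|Mᵢ| > 3 ⇔ |xᵢ − 60.50| > 3·18.30/0.6745 = 81.39.
So outliers lie outside [-20.89, 141.89].
158.4: M = 3.61 → outlier.
160.8: M = 3.70 → outlier.
173.4: M = 4.16 → outlier.

158.4, 160.8, 173.4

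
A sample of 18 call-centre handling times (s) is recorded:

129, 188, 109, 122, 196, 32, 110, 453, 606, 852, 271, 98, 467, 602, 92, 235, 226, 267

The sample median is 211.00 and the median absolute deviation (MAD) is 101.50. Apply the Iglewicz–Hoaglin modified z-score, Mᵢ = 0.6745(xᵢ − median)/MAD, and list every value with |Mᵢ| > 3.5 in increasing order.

|Mᵢ| > 3.5 ⇔ |xᵢ − 211.00| > 3.5·101.50/0.6745 = 526.69.
So outliers lie outside [-315.69, 737.69].
852: M = 4.26 → outlier.

852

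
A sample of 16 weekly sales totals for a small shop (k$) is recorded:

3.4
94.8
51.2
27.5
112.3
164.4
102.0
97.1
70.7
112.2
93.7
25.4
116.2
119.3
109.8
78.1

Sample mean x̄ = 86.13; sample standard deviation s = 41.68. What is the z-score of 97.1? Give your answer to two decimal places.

0.26

z = (97.1 − 86.13) / 41.68 = 0.26.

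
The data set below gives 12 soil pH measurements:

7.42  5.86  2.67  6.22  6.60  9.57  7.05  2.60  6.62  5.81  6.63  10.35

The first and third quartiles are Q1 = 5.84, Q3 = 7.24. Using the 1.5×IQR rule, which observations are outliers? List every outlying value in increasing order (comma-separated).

2.60, 2.67, 9.57, 10.35

IQR = Q3 − Q1 = 7.24 − 5.84 = 1.40.
Lower fence = Q1 − 1.5·IQR = 5.84 − 2.10 = 3.74.
Upper fence = Q3 + 1.5·IQR = 7.24 + 2.10 = 9.34.
2.60 < 3.74 → outlier.
2.67 < 3.74 → outlier.
9.57 > 9.34 → outlier.
10.35 > 9.34 → outlier.
All remaining values lie within [3.74, 9.34].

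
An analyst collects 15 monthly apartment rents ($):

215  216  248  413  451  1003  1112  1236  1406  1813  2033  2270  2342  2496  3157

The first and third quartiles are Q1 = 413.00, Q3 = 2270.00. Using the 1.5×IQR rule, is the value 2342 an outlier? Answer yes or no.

IQR = Q3 − Q1 = 2270.00 − 413.00 = 1857.00.
Lower fence = Q1 − 1.5·IQR = 413.00 − 2785.50 = -2372.50.
Upper fence = Q3 + 1.5·IQR = 2270.00 + 2785.50 = 5055.50.
2342 lies within [-2372.50, 5055.50].

no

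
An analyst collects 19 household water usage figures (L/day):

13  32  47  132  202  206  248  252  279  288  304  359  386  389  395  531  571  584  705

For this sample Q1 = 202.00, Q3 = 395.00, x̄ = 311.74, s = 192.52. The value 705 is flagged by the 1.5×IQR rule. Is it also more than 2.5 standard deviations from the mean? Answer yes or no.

no

z = (705 − 311.74) / 192.52 = 2.04.
|z| = 2.04 ≤ 2.5.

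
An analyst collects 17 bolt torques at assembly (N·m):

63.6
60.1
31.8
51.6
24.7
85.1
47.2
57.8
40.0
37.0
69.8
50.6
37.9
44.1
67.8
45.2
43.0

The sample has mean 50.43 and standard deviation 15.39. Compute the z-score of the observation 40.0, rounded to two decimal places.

-0.68

z = (40.0 − 50.43) / 15.39 = -0.68.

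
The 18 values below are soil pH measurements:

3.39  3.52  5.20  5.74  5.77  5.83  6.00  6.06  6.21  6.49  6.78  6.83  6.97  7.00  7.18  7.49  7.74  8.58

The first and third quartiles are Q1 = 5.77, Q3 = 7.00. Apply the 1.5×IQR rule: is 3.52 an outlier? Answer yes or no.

yes

IQR = Q3 − Q1 = 7.00 − 5.77 = 1.23.
Lower fence = Q1 − 1.5·IQR = 5.77 − 1.845 = 3.925.
Upper fence = Q3 + 1.5·IQR = 7.00 + 1.845 = 8.845.
3.52 lies below the lower fence.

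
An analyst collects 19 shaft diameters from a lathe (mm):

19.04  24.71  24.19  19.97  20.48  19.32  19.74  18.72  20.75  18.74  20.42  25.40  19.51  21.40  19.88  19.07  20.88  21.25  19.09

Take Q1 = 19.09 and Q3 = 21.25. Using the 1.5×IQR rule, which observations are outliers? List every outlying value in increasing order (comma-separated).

24.71, 25.40

IQR = Q3 − Q1 = 21.25 − 19.09 = 2.16.
Lower fence = Q1 − 1.5·IQR = 19.09 − 3.24 = 15.85.
Upper fence = Q3 + 1.5·IQR = 21.25 + 3.24 = 24.49.
24.71 > 24.49 → outlier.
25.40 > 24.49 → outlier.
All remaining values lie within [15.85, 24.49].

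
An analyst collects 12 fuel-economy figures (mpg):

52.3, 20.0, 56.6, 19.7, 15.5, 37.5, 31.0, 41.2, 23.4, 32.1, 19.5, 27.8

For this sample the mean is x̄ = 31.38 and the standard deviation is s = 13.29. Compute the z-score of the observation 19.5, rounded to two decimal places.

-0.89

z = (19.5 − 31.38) / 13.29 = -0.89.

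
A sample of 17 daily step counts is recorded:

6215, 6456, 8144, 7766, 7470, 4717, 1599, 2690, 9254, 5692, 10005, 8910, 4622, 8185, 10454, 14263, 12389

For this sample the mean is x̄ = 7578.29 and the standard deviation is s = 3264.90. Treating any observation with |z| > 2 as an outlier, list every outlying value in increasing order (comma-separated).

Cutoffs at x̄ ± 2s: 7578.29 ± 2·3264.90 = [1048.49, 14108.09].
14263: z = 2.05, |z| > 2 → outlier.
Every other value lies within [1048.49, 14108.09].

14263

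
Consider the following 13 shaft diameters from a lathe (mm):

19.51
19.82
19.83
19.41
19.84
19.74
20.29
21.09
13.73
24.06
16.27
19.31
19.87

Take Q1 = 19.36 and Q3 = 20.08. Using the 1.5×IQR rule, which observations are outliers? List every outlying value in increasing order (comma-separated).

IQR = Q3 − Q1 = 20.08 − 19.36 = 0.72.
Lower fence = Q1 − 1.5·IQR = 19.36 − 1.08 = 18.28.
Upper fence = Q3 + 1.5·IQR = 20.08 + 1.08 = 21.16.
13.73 < 18.28 → outlier.
16.27 < 18.28 → outlier.
24.06 > 21.16 → outlier.
All remaining values lie within [18.28, 21.16].

13.73, 16.27, 24.06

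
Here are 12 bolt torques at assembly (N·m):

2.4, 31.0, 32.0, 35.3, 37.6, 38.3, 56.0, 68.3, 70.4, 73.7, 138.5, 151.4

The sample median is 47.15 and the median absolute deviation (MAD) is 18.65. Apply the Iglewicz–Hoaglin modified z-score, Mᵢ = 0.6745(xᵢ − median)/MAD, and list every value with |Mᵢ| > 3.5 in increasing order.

|Mᵢ| > 3.5 ⇔ |xᵢ − 47.15| > 3.5·18.65/0.6745 = 96.78.
So outliers lie outside [-49.63, 143.93].
151.4: M = 3.77 → outlier.

151.4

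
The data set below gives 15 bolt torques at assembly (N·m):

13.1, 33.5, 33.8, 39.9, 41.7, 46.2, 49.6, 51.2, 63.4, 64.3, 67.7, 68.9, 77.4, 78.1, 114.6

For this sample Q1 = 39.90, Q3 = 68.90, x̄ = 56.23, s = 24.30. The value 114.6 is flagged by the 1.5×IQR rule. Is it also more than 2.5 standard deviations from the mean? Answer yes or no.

no

z = (114.6 − 56.23) / 24.30 = 2.40.
|z| = 2.40 ≤ 2.5.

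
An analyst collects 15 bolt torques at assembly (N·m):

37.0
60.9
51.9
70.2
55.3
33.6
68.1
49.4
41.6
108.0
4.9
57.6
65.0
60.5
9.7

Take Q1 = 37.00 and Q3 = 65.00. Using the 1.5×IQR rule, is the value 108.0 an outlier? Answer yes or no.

yes

IQR = Q3 − Q1 = 65.00 − 37.00 = 28.00.
Lower fence = Q1 − 1.5·IQR = 37.00 − 42.00 = -5.00.
Upper fence = Q3 + 1.5·IQR = 65.00 + 42.00 = 107.00.
108.0 lies above the upper fence.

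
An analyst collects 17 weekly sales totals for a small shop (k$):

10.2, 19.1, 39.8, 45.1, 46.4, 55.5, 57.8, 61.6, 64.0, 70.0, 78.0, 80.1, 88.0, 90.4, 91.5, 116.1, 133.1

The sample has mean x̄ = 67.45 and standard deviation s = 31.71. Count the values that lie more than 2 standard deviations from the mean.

Cutoffs: x̄ ± 2s = [4.03, 130.87].
Outside the cutoffs: 133.1.

1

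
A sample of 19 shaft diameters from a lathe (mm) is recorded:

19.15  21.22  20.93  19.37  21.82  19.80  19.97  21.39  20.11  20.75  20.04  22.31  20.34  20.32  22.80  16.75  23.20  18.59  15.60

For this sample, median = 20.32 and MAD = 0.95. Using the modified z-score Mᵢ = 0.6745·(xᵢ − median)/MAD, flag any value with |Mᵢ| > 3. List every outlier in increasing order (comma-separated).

|Mᵢ| > 3 ⇔ |xᵢ − 20.32| > 3·0.95/0.6745 = 4.23.
So outliers lie outside [16.09, 24.55].
15.60: M = -3.35 → outlier.

15.60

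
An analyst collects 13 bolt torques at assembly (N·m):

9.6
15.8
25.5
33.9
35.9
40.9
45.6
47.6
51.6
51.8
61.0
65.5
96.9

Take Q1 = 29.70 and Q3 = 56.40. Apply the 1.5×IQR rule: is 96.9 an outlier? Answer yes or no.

yes

IQR = Q3 − Q1 = 56.40 − 29.70 = 26.70.
Lower fence = Q1 − 1.5·IQR = 29.70 − 40.05 = -10.35.
Upper fence = Q3 + 1.5·IQR = 56.40 + 40.05 = 96.45.
96.9 lies above the upper fence.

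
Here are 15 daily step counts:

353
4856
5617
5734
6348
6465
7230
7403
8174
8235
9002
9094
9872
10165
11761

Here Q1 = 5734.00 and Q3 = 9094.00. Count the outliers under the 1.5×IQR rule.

IQR = 3360.00; fences at 5734.00 − 5040.00 = 694.00 and 9094.00 + 5040.00 = 14134.00.
Outside the cutoffs: 353.

1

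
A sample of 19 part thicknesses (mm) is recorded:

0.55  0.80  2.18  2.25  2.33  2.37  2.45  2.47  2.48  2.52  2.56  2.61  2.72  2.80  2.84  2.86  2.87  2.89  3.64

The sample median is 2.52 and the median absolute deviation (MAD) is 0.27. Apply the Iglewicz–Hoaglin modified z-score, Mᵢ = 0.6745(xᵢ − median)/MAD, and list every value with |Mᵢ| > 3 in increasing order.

0.55, 0.80

|Mᵢ| > 3 ⇔ |xᵢ − 2.52| > 3·0.27/0.6745 = 1.20.
So outliers lie outside [1.32, 3.72].
0.55: M = -4.92 → outlier.
0.80: M = -4.30 → outlier.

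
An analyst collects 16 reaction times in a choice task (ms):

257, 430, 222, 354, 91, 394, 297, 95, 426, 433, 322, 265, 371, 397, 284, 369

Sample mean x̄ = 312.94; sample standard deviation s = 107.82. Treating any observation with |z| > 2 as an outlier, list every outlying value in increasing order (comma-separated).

91, 95

Cutoffs at x̄ ± 2s: 312.94 ± 2·107.82 = [97.30, 528.58].
91: z = -2.06, |z| > 2 → outlier.
95: z = -2.02, |z| > 2 → outlier.
Every other value lies within [97.30, 528.58].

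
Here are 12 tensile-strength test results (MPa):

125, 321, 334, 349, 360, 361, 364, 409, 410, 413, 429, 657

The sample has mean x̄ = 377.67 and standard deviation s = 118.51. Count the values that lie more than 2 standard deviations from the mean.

2

Cutoffs: x̄ ± 2s = [140.65, 614.69].
Outside the cutoffs: 125, 657.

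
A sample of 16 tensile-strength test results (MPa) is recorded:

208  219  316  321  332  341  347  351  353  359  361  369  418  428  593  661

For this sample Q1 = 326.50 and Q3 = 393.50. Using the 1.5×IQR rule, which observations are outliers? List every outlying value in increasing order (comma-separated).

208, 219, 593, 661

IQR = Q3 − Q1 = 393.50 − 326.50 = 67.00.
Lower fence = Q1 − 1.5·IQR = 326.50 − 100.50 = 226.00.
Upper fence = Q3 + 1.5·IQR = 393.50 + 100.50 = 494.00.
208 < 226.00 → outlier.
219 < 226.00 → outlier.
593 > 494.00 → outlier.
661 > 494.00 → outlier.
All remaining values lie within [226.00, 494.00].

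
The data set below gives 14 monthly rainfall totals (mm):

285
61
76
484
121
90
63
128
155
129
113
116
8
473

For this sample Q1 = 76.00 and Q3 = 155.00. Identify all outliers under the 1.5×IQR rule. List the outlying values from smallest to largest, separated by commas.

285, 473, 484

IQR = Q3 − Q1 = 155.00 − 76.00 = 79.00.
Lower fence = Q1 − 1.5·IQR = 76.00 − 118.50 = -42.50.
Upper fence = Q3 + 1.5·IQR = 155.00 + 118.50 = 273.50.
285 > 273.50 → outlier.
473 > 273.50 → outlier.
484 > 273.50 → outlier.
All remaining values lie within [-42.50, 273.50].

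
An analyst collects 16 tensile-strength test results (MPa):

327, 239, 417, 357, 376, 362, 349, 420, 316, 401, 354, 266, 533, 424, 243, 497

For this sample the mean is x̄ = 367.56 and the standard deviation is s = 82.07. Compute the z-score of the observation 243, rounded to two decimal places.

-1.52

z = (243 − 367.56) / 82.07 = -1.52.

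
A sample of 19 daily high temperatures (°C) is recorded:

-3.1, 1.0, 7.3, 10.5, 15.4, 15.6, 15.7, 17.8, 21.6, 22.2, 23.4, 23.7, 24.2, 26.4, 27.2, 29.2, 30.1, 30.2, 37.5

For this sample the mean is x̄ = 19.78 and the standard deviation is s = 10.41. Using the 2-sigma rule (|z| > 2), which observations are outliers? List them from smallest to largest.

Cutoffs at x̄ ± 2s: 19.78 ± 2·10.41 = [-1.04, 40.60].
-3.1: z = -2.20, |z| > 2 → outlier.
Every other value lies within [-1.04, 40.60].

-3.1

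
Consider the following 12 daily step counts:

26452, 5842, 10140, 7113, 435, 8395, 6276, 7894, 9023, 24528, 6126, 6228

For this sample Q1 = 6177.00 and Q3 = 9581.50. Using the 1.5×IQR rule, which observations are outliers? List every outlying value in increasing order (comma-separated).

435, 24528, 26452

IQR = Q3 − Q1 = 9581.50 − 6177.00 = 3404.50.
Lower fence = Q1 − 1.5·IQR = 6177.00 − 5106.75 = 1070.25.
Upper fence = Q3 + 1.5·IQR = 9581.50 + 5106.75 = 14688.25.
435 < 1070.25 → outlier.
24528 > 14688.25 → outlier.
26452 > 14688.25 → outlier.
All remaining values lie within [1070.25, 14688.25].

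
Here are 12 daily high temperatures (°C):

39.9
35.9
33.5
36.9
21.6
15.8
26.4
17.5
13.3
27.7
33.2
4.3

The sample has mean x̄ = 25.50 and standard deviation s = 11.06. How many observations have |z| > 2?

0

Cutoffs: x̄ ± 2s = [3.38, 47.62].
Every value lies within the cutoffs.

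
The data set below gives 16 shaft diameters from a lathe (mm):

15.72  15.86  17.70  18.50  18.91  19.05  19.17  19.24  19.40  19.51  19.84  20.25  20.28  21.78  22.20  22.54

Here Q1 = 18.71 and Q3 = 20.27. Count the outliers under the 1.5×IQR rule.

2

IQR = 1.56; fences at 18.71 − 2.34 = 16.37 and 20.27 + 2.34 = 22.61.
Outside the cutoffs: 15.72, 15.86.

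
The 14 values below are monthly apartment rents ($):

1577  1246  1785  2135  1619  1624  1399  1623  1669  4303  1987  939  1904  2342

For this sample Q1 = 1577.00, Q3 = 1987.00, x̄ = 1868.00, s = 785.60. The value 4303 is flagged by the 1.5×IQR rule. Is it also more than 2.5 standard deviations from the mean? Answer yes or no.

z = (4303 − 1868.00) / 785.60 = 3.10.
|z| = 3.10 > 2.5.

yes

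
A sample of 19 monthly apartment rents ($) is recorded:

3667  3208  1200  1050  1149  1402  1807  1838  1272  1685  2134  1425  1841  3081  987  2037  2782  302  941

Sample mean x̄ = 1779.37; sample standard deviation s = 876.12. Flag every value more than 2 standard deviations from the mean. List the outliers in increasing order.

Cutoffs at x̄ ± 2s: 1779.37 ± 2·876.12 = [27.13, 3531.61].
3667: z = 2.15, |z| > 2 → outlier.
Every other value lies within [27.13, 3531.61].

3667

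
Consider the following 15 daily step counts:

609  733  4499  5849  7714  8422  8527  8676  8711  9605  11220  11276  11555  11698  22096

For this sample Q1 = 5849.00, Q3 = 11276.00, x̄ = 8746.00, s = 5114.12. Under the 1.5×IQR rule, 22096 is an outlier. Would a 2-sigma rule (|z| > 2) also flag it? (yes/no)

z = (22096 − 8746.00) / 5114.12 = 2.61.
|z| = 2.61 > 2.

yes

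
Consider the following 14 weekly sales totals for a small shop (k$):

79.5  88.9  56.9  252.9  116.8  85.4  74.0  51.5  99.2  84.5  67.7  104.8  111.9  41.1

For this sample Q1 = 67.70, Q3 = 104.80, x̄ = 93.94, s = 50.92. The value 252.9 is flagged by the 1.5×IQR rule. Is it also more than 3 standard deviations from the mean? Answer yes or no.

yes

z = (252.9 − 93.94) / 50.92 = 3.12.
|z| = 3.12 > 3.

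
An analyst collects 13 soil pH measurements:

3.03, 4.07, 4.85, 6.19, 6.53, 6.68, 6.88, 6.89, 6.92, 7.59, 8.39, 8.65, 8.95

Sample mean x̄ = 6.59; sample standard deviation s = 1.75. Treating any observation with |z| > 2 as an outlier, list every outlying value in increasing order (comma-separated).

3.03

Cutoffs at x̄ ± 2s: 6.59 ± 2·1.75 = [3.09, 10.09].
3.03: z = -2.03, |z| > 2 → outlier.
Every other value lies within [3.09, 10.09].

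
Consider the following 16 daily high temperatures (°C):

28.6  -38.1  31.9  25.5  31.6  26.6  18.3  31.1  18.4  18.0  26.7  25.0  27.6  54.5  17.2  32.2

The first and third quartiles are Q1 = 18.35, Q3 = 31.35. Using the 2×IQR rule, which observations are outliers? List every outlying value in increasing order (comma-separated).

-38.1

IQR = Q3 − Q1 = 31.35 − 18.35 = 13.00.
Lower fence = Q1 − 2·IQR = 18.35 − 26.00 = -7.65.
Upper fence = Q3 + 2·IQR = 31.35 + 26.00 = 57.35.
-38.1 < -7.65 → outlier.
All remaining values lie within [-7.65, 57.35].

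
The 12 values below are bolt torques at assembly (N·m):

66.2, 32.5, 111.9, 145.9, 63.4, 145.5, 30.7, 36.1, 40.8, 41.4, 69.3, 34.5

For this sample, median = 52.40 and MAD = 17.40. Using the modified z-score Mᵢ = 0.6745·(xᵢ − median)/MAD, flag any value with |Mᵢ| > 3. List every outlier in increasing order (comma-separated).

|Mᵢ| > 3 ⇔ |xᵢ − 52.40| > 3·17.40/0.6745 = 77.39.
So outliers lie outside [-24.99, 129.79].
145.5: M = 3.61 → outlier.
145.9: M = 3.62 → outlier.

145.5, 145.9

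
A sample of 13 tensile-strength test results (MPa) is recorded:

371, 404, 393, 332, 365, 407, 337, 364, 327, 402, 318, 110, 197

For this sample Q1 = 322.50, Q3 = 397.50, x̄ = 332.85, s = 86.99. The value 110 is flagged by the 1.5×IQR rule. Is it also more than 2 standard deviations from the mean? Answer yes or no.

z = (110 − 332.85) / 86.99 = -2.56.
|z| = 2.56 > 2.

yes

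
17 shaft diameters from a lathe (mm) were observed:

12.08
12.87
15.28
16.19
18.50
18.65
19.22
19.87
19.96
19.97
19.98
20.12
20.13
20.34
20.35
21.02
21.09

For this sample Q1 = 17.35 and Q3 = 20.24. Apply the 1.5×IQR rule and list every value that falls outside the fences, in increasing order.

12.08, 12.87

IQR = Q3 − Q1 = 20.24 − 17.35 = 2.89.
Lower fence = Q1 − 1.5·IQR = 17.35 − 4.335 = 13.015.
Upper fence = Q3 + 1.5·IQR = 20.24 + 4.335 = 24.575.
12.08 < 13.015 → outlier.
12.87 < 13.015 → outlier.
All remaining values lie within [13.015, 24.575].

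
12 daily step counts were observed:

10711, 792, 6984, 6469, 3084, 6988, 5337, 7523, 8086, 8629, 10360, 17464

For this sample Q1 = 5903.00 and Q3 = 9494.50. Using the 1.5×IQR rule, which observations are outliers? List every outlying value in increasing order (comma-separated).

IQR = Q3 − Q1 = 9494.50 − 5903.00 = 3591.50.
Lower fence = Q1 − 1.5·IQR = 5903.00 − 5387.25 = 515.75.
Upper fence = Q3 + 1.5·IQR = 9494.50 + 5387.25 = 14881.75.
17464 > 14881.75 → outlier.
All remaining values lie within [515.75, 14881.75].

17464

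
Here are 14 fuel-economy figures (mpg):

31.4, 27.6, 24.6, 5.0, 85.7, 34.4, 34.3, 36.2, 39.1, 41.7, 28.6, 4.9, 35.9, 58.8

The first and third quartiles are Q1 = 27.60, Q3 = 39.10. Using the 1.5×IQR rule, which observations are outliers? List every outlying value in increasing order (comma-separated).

IQR = Q3 − Q1 = 39.10 − 27.60 = 11.50.
Lower fence = Q1 − 1.5·IQR = 27.60 − 17.25 = 10.35.
Upper fence = Q3 + 1.5·IQR = 39.10 + 17.25 = 56.35.
4.9 < 10.35 → outlier.
5.0 < 10.35 → outlier.
58.8 > 56.35 → outlier.
85.7 > 56.35 → outlier.
All remaining values lie within [10.35, 56.35].

4.9, 5.0, 58.8, 85.7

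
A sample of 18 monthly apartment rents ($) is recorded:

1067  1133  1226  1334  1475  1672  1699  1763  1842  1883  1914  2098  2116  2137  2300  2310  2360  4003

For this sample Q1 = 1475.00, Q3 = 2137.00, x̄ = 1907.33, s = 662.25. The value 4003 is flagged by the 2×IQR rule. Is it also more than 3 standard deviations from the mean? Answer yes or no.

z = (4003 − 1907.33) / 662.25 = 3.16.
|z| = 3.16 > 3.

yes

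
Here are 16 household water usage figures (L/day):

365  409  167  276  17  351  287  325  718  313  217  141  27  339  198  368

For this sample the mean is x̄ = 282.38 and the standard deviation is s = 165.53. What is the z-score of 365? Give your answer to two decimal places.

z = (365 − 282.38) / 165.53 = 0.50.

0.50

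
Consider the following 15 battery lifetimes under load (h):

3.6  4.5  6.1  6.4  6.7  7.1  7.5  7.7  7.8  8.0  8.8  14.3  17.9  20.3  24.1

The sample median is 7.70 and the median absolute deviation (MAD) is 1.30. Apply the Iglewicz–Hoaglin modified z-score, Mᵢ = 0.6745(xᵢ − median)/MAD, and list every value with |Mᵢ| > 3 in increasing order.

|Mᵢ| > 3 ⇔ |xᵢ − 7.70| > 3·1.30/0.6745 = 5.78.
So outliers lie outside [1.92, 13.48].
14.3: M = 3.42 → outlier.
17.9: M = 5.29 → outlier.
20.3: M = 6.54 → outlier.
24.1: M = 8.51 → outlier.

14.3, 17.9, 20.3, 24.1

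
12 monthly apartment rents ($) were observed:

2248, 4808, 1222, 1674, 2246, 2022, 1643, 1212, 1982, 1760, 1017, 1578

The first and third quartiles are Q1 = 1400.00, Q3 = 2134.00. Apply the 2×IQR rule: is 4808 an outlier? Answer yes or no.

IQR = Q3 − Q1 = 2134.00 − 1400.00 = 734.00.
Lower fence = Q1 − 2·IQR = 1400.00 − 1468.00 = -68.00.
Upper fence = Q3 + 2·IQR = 2134.00 + 1468.00 = 3602.00.
4808 lies above the upper fence.

yes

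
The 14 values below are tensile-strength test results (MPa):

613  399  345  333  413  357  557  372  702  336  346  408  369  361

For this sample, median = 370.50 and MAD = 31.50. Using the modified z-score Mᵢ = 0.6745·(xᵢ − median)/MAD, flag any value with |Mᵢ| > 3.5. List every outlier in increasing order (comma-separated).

|Mᵢ| > 3.5 ⇔ |xᵢ − 370.50| > 3.5·31.50/0.6745 = 163.45.
So outliers lie outside [207.05, 533.95].
557: M = 3.99 → outlier.
613: M = 5.19 → outlier.
702: M = 7.10 → outlier.

557, 613, 702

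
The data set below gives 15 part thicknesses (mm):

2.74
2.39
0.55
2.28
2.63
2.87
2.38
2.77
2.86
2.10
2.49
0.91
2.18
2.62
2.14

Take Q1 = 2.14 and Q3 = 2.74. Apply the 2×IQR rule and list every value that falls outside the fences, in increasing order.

0.55, 0.91

IQR = Q3 − Q1 = 2.74 − 2.14 = 0.60.
Lower fence = Q1 − 2·IQR = 2.14 − 1.20 = 0.94.
Upper fence = Q3 + 2·IQR = 2.74 + 1.20 = 3.94.
0.55 < 0.94 → outlier.
0.91 < 0.94 → outlier.
All remaining values lie within [0.94, 3.94].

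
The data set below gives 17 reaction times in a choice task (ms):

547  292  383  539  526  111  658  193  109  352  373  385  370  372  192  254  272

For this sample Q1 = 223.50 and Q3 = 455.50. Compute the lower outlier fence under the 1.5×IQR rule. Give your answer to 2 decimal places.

-124.50

IQR = Q3 − Q1 = 455.50 − 223.50 = 232.00.
Lower fence = Q1 − 1.5·IQR = 223.50 − 348.00 = -124.50.
Upper fence = Q3 + 1.5·IQR = 455.50 + 348.00 = 803.50.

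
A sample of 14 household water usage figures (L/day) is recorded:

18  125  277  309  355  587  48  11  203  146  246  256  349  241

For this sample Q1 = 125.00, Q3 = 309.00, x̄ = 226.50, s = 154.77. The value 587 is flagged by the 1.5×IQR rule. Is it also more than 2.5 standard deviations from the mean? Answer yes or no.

z = (587 − 226.50) / 154.77 = 2.33.
|z| = 2.33 ≤ 2.5.

no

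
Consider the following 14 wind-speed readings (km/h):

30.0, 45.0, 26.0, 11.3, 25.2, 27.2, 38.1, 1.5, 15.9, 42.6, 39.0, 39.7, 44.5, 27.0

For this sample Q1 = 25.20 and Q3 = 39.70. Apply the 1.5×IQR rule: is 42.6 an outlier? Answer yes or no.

IQR = Q3 − Q1 = 39.70 − 25.20 = 14.50.
Lower fence = Q1 − 1.5·IQR = 25.20 − 21.75 = 3.45.
Upper fence = Q3 + 1.5·IQR = 39.70 + 21.75 = 61.45.
42.6 lies within [3.45, 61.45].

no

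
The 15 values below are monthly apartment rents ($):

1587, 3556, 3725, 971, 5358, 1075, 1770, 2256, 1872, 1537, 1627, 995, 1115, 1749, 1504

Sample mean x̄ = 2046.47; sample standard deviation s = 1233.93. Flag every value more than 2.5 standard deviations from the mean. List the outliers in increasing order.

Cutoffs at x̄ ± 2.5s: 2046.47 ± 2.5·1233.93 = [-1038.355, 5131.295].
5358: z = 2.68, |z| > 2.5 → outlier.
Every other value lies within [-1038.355, 5131.295].

5358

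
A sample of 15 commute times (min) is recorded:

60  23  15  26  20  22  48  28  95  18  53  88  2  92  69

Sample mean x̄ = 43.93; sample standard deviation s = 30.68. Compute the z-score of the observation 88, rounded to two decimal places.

1.44

z = (88 − 43.93) / 30.68 = 1.44.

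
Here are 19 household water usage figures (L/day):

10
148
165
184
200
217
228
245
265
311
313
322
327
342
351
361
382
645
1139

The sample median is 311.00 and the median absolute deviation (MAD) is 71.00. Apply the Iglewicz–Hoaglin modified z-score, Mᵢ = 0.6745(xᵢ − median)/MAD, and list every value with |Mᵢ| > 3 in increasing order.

645, 1139

|Mᵢ| > 3 ⇔ |xᵢ − 311.00| > 3·71.00/0.6745 = 315.79.
So outliers lie outside [-4.79, 626.79].
645: M = 3.17 → outlier.
1139: M = 7.87 → outlier.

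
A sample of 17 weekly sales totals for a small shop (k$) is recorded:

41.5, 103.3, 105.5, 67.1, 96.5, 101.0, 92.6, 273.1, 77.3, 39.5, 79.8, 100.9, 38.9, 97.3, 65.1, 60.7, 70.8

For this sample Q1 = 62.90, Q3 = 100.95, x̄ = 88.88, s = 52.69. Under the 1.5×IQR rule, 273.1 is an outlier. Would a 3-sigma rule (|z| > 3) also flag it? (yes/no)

z = (273.1 − 88.88) / 52.69 = 3.50.
|z| = 3.50 > 3.

yes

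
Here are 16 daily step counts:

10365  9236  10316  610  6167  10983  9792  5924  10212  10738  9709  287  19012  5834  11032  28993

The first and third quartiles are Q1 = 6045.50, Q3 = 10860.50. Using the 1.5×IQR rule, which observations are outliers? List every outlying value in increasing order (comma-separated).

IQR = Q3 − Q1 = 10860.50 − 6045.50 = 4815.00.
Lower fence = Q1 − 1.5·IQR = 6045.50 − 7222.50 = -1177.00.
Upper fence = Q3 + 1.5·IQR = 10860.50 + 7222.50 = 18083.00.
19012 > 18083.00 → outlier.
28993 > 18083.00 → outlier.
All remaining values lie within [-1177.00, 18083.00].

19012, 28993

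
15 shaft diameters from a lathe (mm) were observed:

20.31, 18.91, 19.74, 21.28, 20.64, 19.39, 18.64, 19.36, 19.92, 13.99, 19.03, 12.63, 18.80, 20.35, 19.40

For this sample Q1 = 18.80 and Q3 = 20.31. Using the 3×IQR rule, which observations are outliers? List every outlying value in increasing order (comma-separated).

12.63, 13.99

IQR = Q3 − Q1 = 20.31 − 18.80 = 1.51.
Lower fence = Q1 − 3·IQR = 18.80 − 4.53 = 14.27.
Upper fence = Q3 + 3·IQR = 20.31 + 4.53 = 24.84.
12.63 < 14.27 → outlier.
13.99 < 14.27 → outlier.
All remaining values lie within [14.27, 24.84].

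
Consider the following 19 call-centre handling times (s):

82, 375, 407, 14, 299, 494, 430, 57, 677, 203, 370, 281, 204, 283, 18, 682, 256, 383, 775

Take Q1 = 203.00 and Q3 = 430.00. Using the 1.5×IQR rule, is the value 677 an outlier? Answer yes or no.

no

IQR = Q3 − Q1 = 430.00 − 203.00 = 227.00.
Lower fence = Q1 − 1.5·IQR = 203.00 − 340.50 = -137.50.
Upper fence = Q3 + 1.5·IQR = 430.00 + 340.50 = 770.50.
677 lies within [-137.50, 770.50].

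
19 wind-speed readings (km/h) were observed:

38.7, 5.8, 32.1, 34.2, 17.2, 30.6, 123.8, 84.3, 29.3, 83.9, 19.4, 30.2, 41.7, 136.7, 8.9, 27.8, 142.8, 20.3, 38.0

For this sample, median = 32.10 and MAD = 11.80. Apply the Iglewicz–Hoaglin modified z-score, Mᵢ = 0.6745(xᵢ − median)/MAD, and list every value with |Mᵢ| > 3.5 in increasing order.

|Mᵢ| > 3.5 ⇔ |xᵢ − 32.10| > 3.5·11.80/0.6745 = 61.23.
So outliers lie outside [-29.13, 93.33].
123.8: M = 5.24 → outlier.
136.7: M = 5.98 → outlier.
142.8: M = 6.33 → outlier.

123.8, 136.7, 142.8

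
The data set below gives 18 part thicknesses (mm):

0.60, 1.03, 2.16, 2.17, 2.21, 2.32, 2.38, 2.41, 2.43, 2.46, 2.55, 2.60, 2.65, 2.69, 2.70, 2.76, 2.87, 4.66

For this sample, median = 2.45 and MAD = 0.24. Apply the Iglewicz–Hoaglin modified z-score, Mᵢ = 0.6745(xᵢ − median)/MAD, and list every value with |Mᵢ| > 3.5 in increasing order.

|Mᵢ| > 3.5 ⇔ |xᵢ − 2.45| > 3.5·0.24/0.6745 = 1.25.
So outliers lie outside [1.20, 3.70].
0.60: M = -5.20 → outlier.
1.03: M = -3.99 → outlier.
4.66: M = 6.21 → outlier.

0.60, 1.03, 4.66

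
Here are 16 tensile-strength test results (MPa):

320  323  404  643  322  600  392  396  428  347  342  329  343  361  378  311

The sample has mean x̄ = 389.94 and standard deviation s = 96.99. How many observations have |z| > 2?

Cutoffs: x̄ ± 2s = [195.96, 583.92].
Outside the cutoffs: 600, 643.

2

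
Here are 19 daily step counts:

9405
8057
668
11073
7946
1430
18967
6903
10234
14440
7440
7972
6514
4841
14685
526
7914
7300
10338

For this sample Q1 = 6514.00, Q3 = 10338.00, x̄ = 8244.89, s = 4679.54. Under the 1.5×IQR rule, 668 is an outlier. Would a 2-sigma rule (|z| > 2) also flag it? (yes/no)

no

z = (668 − 8244.89) / 4679.54 = -1.62.
|z| = 1.62 ≤ 2.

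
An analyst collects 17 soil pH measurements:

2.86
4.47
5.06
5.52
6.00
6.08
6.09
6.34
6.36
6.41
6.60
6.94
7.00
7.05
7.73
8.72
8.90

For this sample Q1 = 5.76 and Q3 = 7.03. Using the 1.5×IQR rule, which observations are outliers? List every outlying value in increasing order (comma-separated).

2.86

IQR = Q3 − Q1 = 7.03 − 5.76 = 1.27.
Lower fence = Q1 − 1.5·IQR = 5.76 − 1.905 = 3.855.
Upper fence = Q3 + 1.5·IQR = 7.03 + 1.905 = 8.935.
2.86 < 3.855 → outlier.
All remaining values lie within [3.855, 8.935].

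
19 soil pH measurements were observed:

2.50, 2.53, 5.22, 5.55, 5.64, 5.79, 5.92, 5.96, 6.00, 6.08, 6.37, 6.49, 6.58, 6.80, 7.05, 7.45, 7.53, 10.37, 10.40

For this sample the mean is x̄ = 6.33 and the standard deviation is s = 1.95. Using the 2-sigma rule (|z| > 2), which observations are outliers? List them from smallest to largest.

Cutoffs at x̄ ± 2s: 6.33 ± 2·1.95 = [2.43, 10.23].
10.37: z = 2.07, |z| > 2 → outlier.
10.40: z = 2.09, |z| > 2 → outlier.
Every other value lies within [2.43, 10.23].

10.37, 10.40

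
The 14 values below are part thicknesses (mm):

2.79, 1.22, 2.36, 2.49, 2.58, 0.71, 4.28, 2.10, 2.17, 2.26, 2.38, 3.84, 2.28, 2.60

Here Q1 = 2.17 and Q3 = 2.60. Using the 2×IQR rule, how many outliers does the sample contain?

IQR = 0.43; fences at 2.17 − 0.86 = 1.31 and 2.60 + 0.86 = 3.46.
Outside the cutoffs: 0.71, 1.22, 3.84, 4.28.

4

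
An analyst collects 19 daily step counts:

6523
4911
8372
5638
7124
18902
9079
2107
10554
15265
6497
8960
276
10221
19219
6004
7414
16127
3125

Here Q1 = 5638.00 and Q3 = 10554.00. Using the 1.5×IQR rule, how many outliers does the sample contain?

IQR = 4916.00; fences at 5638.00 − 7374.00 = -1736.00 and 10554.00 + 7374.00 = 17928.00.
Outside the cutoffs: 18902, 19219.

2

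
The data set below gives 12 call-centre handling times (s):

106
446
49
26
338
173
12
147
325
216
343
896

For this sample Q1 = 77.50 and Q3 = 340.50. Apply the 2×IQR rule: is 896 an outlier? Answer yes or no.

yes

IQR = Q3 − Q1 = 340.50 − 77.50 = 263.00.
Lower fence = Q1 − 2·IQR = 77.50 − 526.00 = -448.50.
Upper fence = Q3 + 2·IQR = 340.50 + 526.00 = 866.50.
896 lies above the upper fence.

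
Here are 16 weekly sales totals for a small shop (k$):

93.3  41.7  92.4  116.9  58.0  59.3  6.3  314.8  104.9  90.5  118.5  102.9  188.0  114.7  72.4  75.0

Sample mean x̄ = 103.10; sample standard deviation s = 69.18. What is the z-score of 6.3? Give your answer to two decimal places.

-1.40

z = (6.3 − 103.10) / 69.18 = -1.40.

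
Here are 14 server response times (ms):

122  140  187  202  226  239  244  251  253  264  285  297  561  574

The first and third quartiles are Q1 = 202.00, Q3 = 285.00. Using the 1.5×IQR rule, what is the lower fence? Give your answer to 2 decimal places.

IQR = Q3 − Q1 = 285.00 − 202.00 = 83.00.
Lower fence = Q1 − 1.5·IQR = 202.00 − 124.50 = 77.50.
Upper fence = Q3 + 1.5·IQR = 285.00 + 124.50 = 409.50.

77.50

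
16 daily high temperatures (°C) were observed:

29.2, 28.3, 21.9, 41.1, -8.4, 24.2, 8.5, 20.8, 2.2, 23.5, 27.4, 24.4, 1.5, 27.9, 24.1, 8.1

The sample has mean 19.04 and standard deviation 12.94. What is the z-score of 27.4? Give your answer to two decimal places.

0.65

z = (27.4 − 19.04) / 12.94 = 0.65.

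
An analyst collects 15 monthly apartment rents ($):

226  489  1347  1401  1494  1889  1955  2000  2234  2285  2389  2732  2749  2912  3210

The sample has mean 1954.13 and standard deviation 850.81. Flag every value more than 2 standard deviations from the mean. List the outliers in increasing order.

Cutoffs at x̄ ± 2s: 1954.13 ± 2·850.81 = [252.51, 3655.75].
226: z = -2.03, |z| > 2 → outlier.
Every other value lies within [252.51, 3655.75].

226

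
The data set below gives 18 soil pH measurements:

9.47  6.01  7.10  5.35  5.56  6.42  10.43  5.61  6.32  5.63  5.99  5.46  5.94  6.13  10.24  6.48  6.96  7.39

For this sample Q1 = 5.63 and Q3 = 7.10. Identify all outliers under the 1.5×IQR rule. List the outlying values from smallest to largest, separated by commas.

IQR = Q3 − Q1 = 7.10 − 5.63 = 1.47.
Lower fence = Q1 − 1.5·IQR = 5.63 − 2.205 = 3.425.
Upper fence = Q3 + 1.5·IQR = 7.10 + 2.205 = 9.305.
9.47 > 9.305 → outlier.
10.24 > 9.305 → outlier.
10.43 > 9.305 → outlier.
All remaining values lie within [3.425, 9.305].

9.47, 10.24, 10.43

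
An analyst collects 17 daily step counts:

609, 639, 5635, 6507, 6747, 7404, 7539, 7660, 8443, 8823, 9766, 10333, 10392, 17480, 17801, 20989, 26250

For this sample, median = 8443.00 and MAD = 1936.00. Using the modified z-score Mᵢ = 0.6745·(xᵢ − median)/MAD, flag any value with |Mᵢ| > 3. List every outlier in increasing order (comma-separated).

|Mᵢ| > 3 ⇔ |xᵢ − 8443.00| > 3·1936.00/0.6745 = 8610.82.
So outliers lie outside [-167.82, 17053.82].
17480: M = 3.15 → outlier.
17801: M = 3.26 → outlier.
20989: M = 4.37 → outlier.
26250: M = 6.20 → outlier.

17480, 17801, 20989, 26250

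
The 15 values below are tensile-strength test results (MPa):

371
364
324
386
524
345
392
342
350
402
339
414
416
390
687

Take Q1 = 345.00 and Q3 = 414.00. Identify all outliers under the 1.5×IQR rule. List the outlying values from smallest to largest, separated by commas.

524, 687

IQR = Q3 − Q1 = 414.00 − 345.00 = 69.00.
Lower fence = Q1 − 1.5·IQR = 345.00 − 103.50 = 241.50.
Upper fence = Q3 + 1.5·IQR = 414.00 + 103.50 = 517.50.
524 > 517.50 → outlier.
687 > 517.50 → outlier.
All remaining values lie within [241.50, 517.50].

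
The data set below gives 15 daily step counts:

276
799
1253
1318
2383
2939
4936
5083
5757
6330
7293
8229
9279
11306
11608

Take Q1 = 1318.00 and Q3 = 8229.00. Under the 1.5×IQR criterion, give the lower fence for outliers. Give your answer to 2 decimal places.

IQR = Q3 − Q1 = 8229.00 − 1318.00 = 6911.00.
Lower fence = Q1 − 1.5·IQR = 1318.00 − 10366.50 = -9048.50.
Upper fence = Q3 + 1.5·IQR = 8229.00 + 10366.50 = 18595.50.

-9048.50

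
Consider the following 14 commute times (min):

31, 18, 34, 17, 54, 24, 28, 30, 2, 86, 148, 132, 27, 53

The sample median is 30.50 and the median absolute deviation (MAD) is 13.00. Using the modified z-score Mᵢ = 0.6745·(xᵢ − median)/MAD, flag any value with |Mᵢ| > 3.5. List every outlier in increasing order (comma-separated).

132, 148

|Mᵢ| > 3.5 ⇔ |xᵢ − 30.50| > 3.5·13.00/0.6745 = 67.46.
So outliers lie outside [-36.96, 97.96].
132: M = 5.27 → outlier.
148: M = 6.10 → outlier.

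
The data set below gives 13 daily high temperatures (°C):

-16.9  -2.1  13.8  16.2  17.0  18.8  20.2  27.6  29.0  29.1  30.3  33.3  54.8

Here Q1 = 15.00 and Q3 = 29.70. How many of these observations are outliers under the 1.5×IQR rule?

2

IQR = 14.70; fences at 15.00 − 22.05 = -7.05 and 29.70 + 22.05 = 51.75.
Outside the cutoffs: -16.9, 54.8.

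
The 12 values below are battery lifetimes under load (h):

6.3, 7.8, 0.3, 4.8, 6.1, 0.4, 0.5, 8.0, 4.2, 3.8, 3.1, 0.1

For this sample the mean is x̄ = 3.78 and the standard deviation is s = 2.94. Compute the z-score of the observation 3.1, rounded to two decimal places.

-0.23

z = (3.1 − 3.78) / 2.94 = -0.23.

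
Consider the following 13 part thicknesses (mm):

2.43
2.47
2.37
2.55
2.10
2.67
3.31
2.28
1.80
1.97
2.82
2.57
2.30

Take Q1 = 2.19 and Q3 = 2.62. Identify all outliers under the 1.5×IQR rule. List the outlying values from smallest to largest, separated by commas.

3.31

IQR = Q3 − Q1 = 2.62 − 2.19 = 0.43.
Lower fence = Q1 − 1.5·IQR = 2.19 − 0.645 = 1.545.
Upper fence = Q3 + 1.5·IQR = 2.62 + 0.645 = 3.265.
3.31 > 3.265 → outlier.
All remaining values lie within [1.545, 3.265].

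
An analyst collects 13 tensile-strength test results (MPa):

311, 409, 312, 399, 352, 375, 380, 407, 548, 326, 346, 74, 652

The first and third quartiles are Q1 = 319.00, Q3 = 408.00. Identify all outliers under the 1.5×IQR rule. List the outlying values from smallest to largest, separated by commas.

IQR = Q3 − Q1 = 408.00 − 319.00 = 89.00.
Lower fence = Q1 − 1.5·IQR = 319.00 − 133.50 = 185.50.
Upper fence = Q3 + 1.5·IQR = 408.00 + 133.50 = 541.50.
74 < 185.50 → outlier.
548 > 541.50 → outlier.
652 > 541.50 → outlier.
All remaining values lie within [185.50, 541.50].

74, 548, 652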